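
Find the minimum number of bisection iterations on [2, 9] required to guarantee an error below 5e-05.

We need (b-a)/2^n ≤ 5e-05
(9 - 2)/2^n ≤ 5e-05
7/2^n ≤ 5e-05
2^n ≥ 140000
n ≥ log₂(140000) = 17.10
n ≥ 18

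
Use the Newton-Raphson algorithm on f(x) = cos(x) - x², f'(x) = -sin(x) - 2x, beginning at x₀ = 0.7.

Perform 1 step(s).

f(x) = cos(x) - x²
f'(x) = -sin(x) - 2x
x₀ = 0.7

Newton-Raphson formula: x_{n+1} = x_n - f(x_n)/f'(x_n)

Iteration 1:
  f(0.700000) = 0.274842
  f'(0.700000) = -2.044218
  x_1 = 0.700000 - 0.274842/(-2.044218) = 0.834449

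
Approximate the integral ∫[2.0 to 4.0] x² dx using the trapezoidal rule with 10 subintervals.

f(x) = x²
a = 2.0, b = 4.0, n = 10
h = (b - a)/n = 0.200000

Trapezoidal rule: (h/2)[f(x₀) + 2f(x₁) + 2f(x₂) + ... + f(xₙ)]

x_0 = 2.0000, f(x_0) = 4.000000, coefficient = 1
x_1 = 2.2000, f(x_1) = 4.840000, coefficient = 2
x_2 = 2.4000, f(x_2) = 5.760000, coefficient = 2
x_3 = 2.6000, f(x_3) = 6.760000, coefficient = 2
x_4 = 2.8000, f(x_4) = 7.840000, coefficient = 2
x_5 = 3.0000, f(x_5) = 9.000000, coefficient = 2
x_6 = 3.2000, f(x_6) = 10.240000, coefficient = 2
x_7 = 3.4000, f(x_7) = 11.560000, coefficient = 2
x_8 = 3.6000, f(x_8) = 12.960000, coefficient = 2
x_9 = 3.8000, f(x_9) = 14.440000, coefficient = 2
x_10 = 4.0000, f(x_10) = 16.000000, coefficient = 1

I ≈ (0.200000/2) × 186.800000 = 18.680000
Exact value: 18.666667
Error: 0.013333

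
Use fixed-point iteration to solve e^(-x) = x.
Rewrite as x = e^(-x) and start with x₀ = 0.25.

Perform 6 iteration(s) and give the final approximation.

Equation: e^(-x) = x
Fixed-point form: x = e^(-x)
x₀ = 0.25

x_1 = g(0.250000) = 0.778801
x_2 = g(0.778801) = 0.458956
x_3 = g(0.458956) = 0.631943
x_4 = g(0.631943) = 0.531558
x_5 = g(0.531558) = 0.587689
x_6 = g(0.587689) = 0.555610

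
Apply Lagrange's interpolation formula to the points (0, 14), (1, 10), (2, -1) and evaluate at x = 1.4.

Lagrange interpolation formula:
P(x) = Σ yᵢ × Lᵢ(x)
where Lᵢ(x) = Π_{j≠i} (x - xⱼ)/(xᵢ - xⱼ)

L_0(1.4) = (1.4 - 1)/(0 - 1) × (1.4 - 2)/(0 - 2) = -0.120000
L_1(1.4) = (1.4 - 0)/(1 - 0) × (1.4 - 2)/(1 - 2) = 0.840000
L_2(1.4) = (1.4 - 0)/(2 - 0) × (1.4 - 1)/(2 - 1) = 0.280000

P(1.4) = 14×L_0(1.4) + 10×L_1(1.4) + (-1)×L_2(1.4)
P(1.4) = 6.440000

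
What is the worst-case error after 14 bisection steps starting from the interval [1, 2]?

Bisection error bound: |error| ≤ (b-a)/2^n
|error| ≤ (2 - 1)/2^14 = 1/2^14
|error| ≤ 0.0000610352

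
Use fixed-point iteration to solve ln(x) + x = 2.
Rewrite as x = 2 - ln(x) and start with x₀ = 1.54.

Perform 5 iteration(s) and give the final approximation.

Equation: ln(x) + x = 2
Fixed-point form: x = 2 - ln(x)
x₀ = 1.54

x_1 = g(1.540000) = 1.568218
x_2 = g(1.568218) = 1.550060
x_3 = g(1.550060) = 1.561706
x_4 = g(1.561706) = 1.554221
x_5 = g(1.554221) = 1.559025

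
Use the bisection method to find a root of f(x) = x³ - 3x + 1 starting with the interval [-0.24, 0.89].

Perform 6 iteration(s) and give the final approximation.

f(x) = x³ - 3x + 1
Initial interval: [-0.24, 0.89]

Iteration 1:
  c_1 = (-0.240000 + 0.890000)/2 = 0.325000
  f(c_1) = f(0.325000) = 0.059328
  f(a) × f(c) ≥ 0, new interval: [0.325000, 0.890000]
Iteration 2:
  c_2 = (0.325000 + 0.890000)/2 = 0.607500
  f(c_2) = f(0.607500) = -0.598298
  f(a) × f(c) < 0, new interval: [0.325000, 0.607500]
Iteration 3:
  c_3 = (0.325000 + 0.607500)/2 = 0.466250
  f(c_3) = f(0.466250) = -0.297392
  f(a) × f(c) < 0, new interval: [0.325000, 0.466250]
Iteration 4:
  c_4 = (0.325000 + 0.466250)/2 = 0.395625
  f(c_4) = f(0.395625) = -0.124952
  f(a) × f(c) < 0, new interval: [0.325000, 0.395625]
Iteration 5:
  c_5 = (0.325000 + 0.395625)/2 = 0.360313
  f(c_5) = f(0.360313) = -0.034160
  f(a) × f(c) < 0, new interval: [0.325000, 0.360313]
Iteration 6:
  c_6 = (0.325000 + 0.360313)/2 = 0.342656
  f(c_6) = f(0.342656) = 0.012264
  f(a) × f(c) ≥ 0, new interval: [0.342656, 0.360313]

After 6 iteration(s), the approximation is c_6 = 0.342656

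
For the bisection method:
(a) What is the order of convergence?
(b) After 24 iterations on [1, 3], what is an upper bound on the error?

(a) Bisection has linear (order 1) convergence; the error is halved each step.

(b) Error bound = (b-a)/2^n = (3 - 1)/2^{24}
    = 2/2^{24}

(a) 1 (linear); (b) error ≤ 1.19e-07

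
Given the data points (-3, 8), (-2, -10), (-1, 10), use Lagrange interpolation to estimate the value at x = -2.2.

Lagrange interpolation formula:
P(x) = Σ yᵢ × Lᵢ(x)
where Lᵢ(x) = Π_{j≠i} (x - xⱼ)/(xᵢ - xⱼ)

L_0(-2.2) = (-2.2 - (-2))/(-3 - (-2)) × (-2.2 - (-1))/(-3 - (-1)) = 0.120000
L_1(-2.2) = (-2.2 - (-3))/(-2 - (-3)) × (-2.2 - (-1))/(-2 - (-1)) = 0.960000
L_2(-2.2) = (-2.2 - (-3))/(-1 - (-3)) × (-2.2 - (-2))/(-1 - (-2)) = -0.080000

P(-2.2) = 8×L_0(-2.2) + (-10)×L_1(-2.2) + 10×L_2(-2.2)
P(-2.2) = -9.440000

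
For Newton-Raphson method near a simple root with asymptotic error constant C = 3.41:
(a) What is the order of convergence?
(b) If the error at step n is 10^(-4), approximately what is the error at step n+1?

(a) Newton-Raphson has quadratic (order 2) convergence near simple roots.
    This means |e_{n+1}| ≈ C|e_n|².

(b) With |e_n| = 10^(-4) and C = 3.41:
    |e_{n+1}| ≈ 3.41 × (10^(-4))² = 3.41 × 10^(-8)

(a) 2 (quadratic); (b) |e_{n+1}| ≈ 3.410e-08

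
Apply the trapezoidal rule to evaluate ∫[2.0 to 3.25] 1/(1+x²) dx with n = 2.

f(x) = 1/(1+x²)
a = 2.0, b = 3.25, n = 2
h = (b - a)/n = 0.625000

Trapezoidal rule: (h/2)[f(x₀) + 2f(x₁) + 2f(x₂) + ... + f(xₙ)]

x_0 = 2.0000, f(x_0) = 0.200000, coefficient = 1
x_1 = 2.6250, f(x_1) = 0.126733, coefficient = 2
x_2 = 3.2500, f(x_2) = 0.086486, coefficient = 1

I ≈ (0.625000/2) × 0.539952 = 0.168735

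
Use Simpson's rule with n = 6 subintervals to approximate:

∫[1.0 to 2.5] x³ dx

f(x) = x³
a = 1.0, b = 2.5, n = 6
h = (b - a)/n = 0.250000

Simpson's rule: (h/3)[f(x₀) + 4f(x₁) + 2f(x₂) + ... + f(xₙ)]

x_0 = 1.0000, f(x_0) = 1.000000, coefficient = 1
x_1 = 1.2500, f(x_1) = 1.953125, coefficient = 4
x_2 = 1.5000, f(x_2) = 3.375000, coefficient = 2
x_3 = 1.7500, f(x_3) = 5.359375, coefficient = 4
x_4 = 2.0000, f(x_4) = 8.000000, coefficient = 2
x_5 = 2.2500, f(x_5) = 11.390625, coefficient = 4
x_6 = 2.5000, f(x_6) = 15.625000, coefficient = 1

I ≈ (0.250000/3) × 114.187500 = 9.515625
Exact value: 9.515625
Error: 0.000000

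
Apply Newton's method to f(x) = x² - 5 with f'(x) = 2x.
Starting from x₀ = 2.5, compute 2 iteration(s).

f(x) = x² - 5
f'(x) = 2x
x₀ = 2.5

Newton-Raphson formula: x_{n+1} = x_n - f(x_n)/f'(x_n)

Iteration 1:
  f(2.500000) = 1.250000
  f'(2.500000) = 5.000000
  x_1 = 2.500000 - 1.250000/5.000000 = 2.250000
Iteration 2:
  f(2.250000) = 0.062500
  f'(2.250000) = 4.500000
  x_2 = 2.250000 - 0.062500/4.500000 = 2.236111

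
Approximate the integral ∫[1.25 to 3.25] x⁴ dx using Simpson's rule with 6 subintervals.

f(x) = x⁴
a = 1.25, b = 3.25, n = 6
h = (b - a)/n = 0.333333

Simpson's rule: (h/3)[f(x₀) + 4f(x₁) + 2f(x₂) + ... + f(xₙ)]

x_0 = 1.2500, f(x_0) = 2.441406, coefficient = 1
x_1 = 1.5833, f(x_1) = 6.284770, coefficient = 4
x_2 = 1.9167, f(x_2) = 13.495419, coefficient = 2
x_3 = 2.2500, f(x_3) = 25.628906, coefficient = 4
x_4 = 2.5833, f(x_4) = 44.537085, coefficient = 2
x_5 = 2.9167, f(x_5) = 72.368104, coefficient = 4
x_6 = 3.2500, f(x_6) = 111.566406, coefficient = 1

I ≈ (0.333333/3) × 647.199942 = 71.911105
Exact value: 71.907813
Error: 0.003292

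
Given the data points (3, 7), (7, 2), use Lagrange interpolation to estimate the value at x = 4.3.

Lagrange interpolation formula:
P(x) = Σ yᵢ × Lᵢ(x)
where Lᵢ(x) = Π_{j≠i} (x - xⱼ)/(xᵢ - xⱼ)

L_0(4.3) = (4.3 - 7)/(3 - 7) = 0.675000
L_1(4.3) = (4.3 - 3)/(7 - 3) = 0.325000

P(4.3) = 7×L_0(4.3) + 2×L_1(4.3)
P(4.3) = 5.375000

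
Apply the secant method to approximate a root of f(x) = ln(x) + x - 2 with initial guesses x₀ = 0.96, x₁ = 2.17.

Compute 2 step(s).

f(x) = ln(x) + x - 2
x₀ = 0.96, x₁ = 2.17

Secant formula: x_{n+1} = x_n - f(x_n)(x_n - x_{n-1})/(f(x_n) - f(x_{n-1}))

Iteration 1:
  f(0.960000) = -1.080822
  f(2.170000) = 0.944727
  x_2 = 2.170000 - 0.944727×(2.170000 - 0.960000)/(0.944727 - (-1.080822))
       = 1.605649
Iteration 2:
  f(2.170000) = 0.944727
  f(1.605649) = 0.079178
  x_3 = 1.605649 - 0.079178×(1.605649 - 2.170000)/(0.079178 - 0.944727)
       = 1.554024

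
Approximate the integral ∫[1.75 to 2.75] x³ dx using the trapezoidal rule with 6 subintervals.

f(x) = x³
a = 1.75, b = 2.75, n = 6
h = (b - a)/n = 0.166667

Trapezoidal rule: (h/2)[f(x₀) + 2f(x₁) + 2f(x₂) + ... + f(xₙ)]

x_0 = 1.7500, f(x_0) = 5.359375, coefficient = 1
x_1 = 1.9167, f(x_1) = 7.041088, coefficient = 2
x_2 = 2.0833, f(x_2) = 9.042245, coefficient = 2
x_3 = 2.2500, f(x_3) = 11.390625, coefficient = 2
x_4 = 2.4167, f(x_4) = 14.114005, coefficient = 2
x_5 = 2.5833, f(x_5) = 17.240162, coefficient = 2
x_6 = 2.7500, f(x_6) = 20.796875, coefficient = 1

I ≈ (0.166667/2) × 143.812500 = 11.984375
Exact value: 11.953125
Error: 0.031250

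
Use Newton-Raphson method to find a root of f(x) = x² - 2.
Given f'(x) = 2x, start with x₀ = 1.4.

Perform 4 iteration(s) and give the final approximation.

f(x) = x² - 2
f'(x) = 2x
x₀ = 1.4

Newton-Raphson formula: x_{n+1} = x_n - f(x_n)/f'(x_n)

Iteration 1:
  f(1.400000) = -0.040000
  f'(1.400000) = 2.800000
  x_1 = 1.400000 - (-0.040000)/2.800000 = 1.414286
Iteration 2:
  f(1.414286) = 0.000204
  f'(1.414286) = 2.828571
  x_2 = 1.414286 - 0.000204/2.828571 = 1.414214
Iteration 3:
  f(1.414214) = 0.000000
  f'(1.414214) = 2.828427
  x_3 = 1.414214 - 0.000000/2.828427 = 1.414214
Iteration 4:
  f(1.414214) = 0.000000
  f'(1.414214) = 2.828427
  x_4 = 1.414214 - 0.000000/2.828427 = 1.414214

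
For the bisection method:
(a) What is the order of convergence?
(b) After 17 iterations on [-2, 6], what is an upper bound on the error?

(a) Bisection has linear (order 1) convergence; the error is halved each step.

(b) Error bound = (b-a)/2^n = (6 - (-2))/2^{17}
    = 8/2^{17}

(a) 1 (linear); (b) error ≤ 6.10e-05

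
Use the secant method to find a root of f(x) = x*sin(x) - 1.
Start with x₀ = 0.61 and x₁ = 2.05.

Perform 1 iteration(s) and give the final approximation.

f(x) = x*sin(x) - 1
x₀ = 0.61, x₁ = 2.05

Secant formula: x_{n+1} = x_n - f(x_n)(x_n - x_{n-1})/(f(x_n) - f(x_{n-1}))

Iteration 1:
  f(0.610000) = -0.650551
  f(2.050000) = 0.819093
  x_2 = 2.050000 - 0.819093×(2.050000 - 0.610000)/(0.819093 - (-0.650551))
       = 1.247429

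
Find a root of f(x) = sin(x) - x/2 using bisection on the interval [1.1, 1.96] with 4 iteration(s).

f(x) = sin(x) - x/2
Initial interval: [1.1, 1.96]

Iteration 1:
  c_1 = (1.100000 + 1.960000)/2 = 1.530000
  f(c_1) = f(1.530000) = 0.234168
  f(a) × f(c) ≥ 0, new interval: [1.530000, 1.960000]
Iteration 2:
  c_2 = (1.530000 + 1.960000)/2 = 1.745000
  f(c_2) = f(1.745000) = 0.112365
  f(a) × f(c) ≥ 0, new interval: [1.745000, 1.960000]
Iteration 3:
  c_3 = (1.745000 + 1.960000)/2 = 1.852500
  f(c_3) = f(1.852500) = 0.034333
  f(a) × f(c) ≥ 0, new interval: [1.852500, 1.960000]
Iteration 4:
  c_4 = (1.852500 + 1.960000)/2 = 1.906250
  f(c_4) = f(1.906250) = -0.008864
  f(a) × f(c) < 0, new interval: [1.852500, 1.906250]

After 4 iteration(s), the approximation is c_4 = 1.906250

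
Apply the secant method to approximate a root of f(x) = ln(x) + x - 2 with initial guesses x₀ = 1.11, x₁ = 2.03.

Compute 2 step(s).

f(x) = ln(x) + x - 2
x₀ = 1.11, x₁ = 2.03

Secant formula: x_{n+1} = x_n - f(x_n)(x_n - x_{n-1})/(f(x_n) - f(x_{n-1}))

Iteration 1:
  f(1.110000) = -0.785640
  f(2.030000) = 0.738036
  x_2 = 2.030000 - 0.738036×(2.030000 - 1.110000)/(0.738036 - (-0.785640))
       = 1.584372
Iteration 2:
  f(2.030000) = 0.738036
  f(1.584372) = 0.044560
  x_3 = 1.584372 - 0.044560×(1.584372 - 2.030000)/(0.044560 - 0.738036)
       = 1.555738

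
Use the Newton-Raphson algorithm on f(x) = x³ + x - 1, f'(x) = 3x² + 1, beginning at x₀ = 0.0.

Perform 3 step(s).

f(x) = x³ + x - 1
f'(x) = 3x² + 1
x₀ = 0.0

Newton-Raphson formula: x_{n+1} = x_n - f(x_n)/f'(x_n)

Iteration 1:
  f(0.000000) = -1.000000
  f'(0.000000) = 1.000000
  x_1 = 0.000000 - (-1.000000)/1.000000 = 1.000000
Iteration 2:
  f(1.000000) = 1.000000
  f'(1.000000) = 4.000000
  x_2 = 1.000000 - 1.000000/4.000000 = 0.750000
Iteration 3:
  f(0.750000) = 0.171875
  f'(0.750000) = 2.687500
  x_3 = 0.750000 - 0.171875/2.687500 = 0.686047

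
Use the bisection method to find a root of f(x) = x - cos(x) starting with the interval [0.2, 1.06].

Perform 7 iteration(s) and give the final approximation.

f(x) = x - cos(x)
Initial interval: [0.2, 1.06]

Iteration 1:
  c_1 = (0.200000 + 1.060000)/2 = 0.630000
  f(c_1) = f(0.630000) = -0.178028
  f(a) × f(c) ≥ 0, new interval: [0.630000, 1.060000]
Iteration 2:
  c_2 = (0.630000 + 1.060000)/2 = 0.845000
  f(c_2) = f(0.845000) = 0.181269
  f(a) × f(c) < 0, new interval: [0.630000, 0.845000]
Iteration 3:
  c_3 = (0.630000 + 0.845000)/2 = 0.737500
  f(c_3) = f(0.737500) = -0.002652
  f(a) × f(c) ≥ 0, new interval: [0.737500, 0.845000]
Iteration 4:
  c_4 = (0.737500 + 0.845000)/2 = 0.791250
  f(c_4) = f(0.791250) = 0.088293
  f(a) × f(c) < 0, new interval: [0.737500, 0.791250]
Iteration 5:
  c_5 = (0.737500 + 0.791250)/2 = 0.764375
  f(c_5) = f(0.764375) = 0.042560
  f(a) × f(c) < 0, new interval: [0.737500, 0.764375]
Iteration 6:
  c_6 = (0.737500 + 0.764375)/2 = 0.750938
  f(c_6) = f(0.750938) = 0.019888
  f(a) × f(c) < 0, new interval: [0.737500, 0.750938]
Iteration 7:
  c_7 = (0.737500 + 0.750938)/2 = 0.744219
  f(c_7) = f(0.744219) = 0.008601
  f(a) × f(c) < 0, new interval: [0.737500, 0.744219]

After 7 iteration(s), the approximation is c_7 = 0.744219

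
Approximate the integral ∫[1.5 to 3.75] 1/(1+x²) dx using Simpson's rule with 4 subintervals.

f(x) = 1/(1+x²)
a = 1.5, b = 3.75, n = 4
h = (b - a)/n = 0.562500

Simpson's rule: (h/3)[f(x₀) + 4f(x₁) + 2f(x₂) + ... + f(xₙ)]

x_0 = 1.5000, f(x_0) = 0.307692, coefficient = 1
x_1 = 2.0625, f(x_1) = 0.190335, coefficient = 4
x_2 = 2.6250, f(x_2) = 0.126733, coefficient = 2
x_3 = 3.1875, f(x_3) = 0.089604, coefficient = 4
x_4 = 3.7500, f(x_4) = 0.066390, coefficient = 1

I ≈ (0.562500/3) × 1.747304 = 0.327619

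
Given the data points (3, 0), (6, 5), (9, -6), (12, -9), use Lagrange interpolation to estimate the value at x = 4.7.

Lagrange interpolation formula:
P(x) = Σ yᵢ × Lᵢ(x)
where Lᵢ(x) = Π_{j≠i} (x - xⱼ)/(xᵢ - xⱼ)

L_0(4.7) = (4.7 - 6)/(3 - 6) × (4.7 - 9)/(3 - 9) × (4.7 - 12)/(3 - 12) = 0.251895
L_1(4.7) = (4.7 - 3)/(6 - 3) × (4.7 - 9)/(6 - 9) × (4.7 - 12)/(6 - 12) = 0.988204
L_2(4.7) = (4.7 - 3)/(9 - 3) × (4.7 - 6)/(9 - 6) × (4.7 - 12)/(9 - 12) = -0.298759
L_3(4.7) = (4.7 - 3)/(12 - 3) × (4.7 - 6)/(12 - 6) × (4.7 - 9)/(12 - 9) = 0.058660

P(4.7) = 0×L_0(4.7) + 5×L_1(4.7) + (-6)×L_2(4.7) + (-9)×L_3(4.7)
P(4.7) = 6.205630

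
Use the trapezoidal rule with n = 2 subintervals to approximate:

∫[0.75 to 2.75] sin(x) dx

f(x) = sin(x)
a = 0.75, b = 2.75, n = 2
h = (b - a)/n = 1.000000

Trapezoidal rule: (h/2)[f(x₀) + 2f(x₁) + 2f(x₂) + ... + f(xₙ)]

x_0 = 0.7500, f(x_0) = 0.681639, coefficient = 1
x_1 = 1.7500, f(x_1) = 0.983986, coefficient = 2
x_2 = 2.7500, f(x_2) = 0.381661, coefficient = 1

I ≈ (1.000000/2) × 3.031272 = 1.515636
Exact value: 1.655991
Error: 0.140355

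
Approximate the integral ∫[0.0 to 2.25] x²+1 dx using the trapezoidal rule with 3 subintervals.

f(x) = x²+1
a = 0.0, b = 2.25, n = 3
h = (b - a)/n = 0.750000

Trapezoidal rule: (h/2)[f(x₀) + 2f(x₁) + 2f(x₂) + ... + f(xₙ)]

x_0 = 0.0000, f(x_0) = 1.000000, coefficient = 1
x_1 = 0.7500, f(x_1) = 1.562500, coefficient = 2
x_2 = 1.5000, f(x_2) = 3.250000, coefficient = 2
x_3 = 2.2500, f(x_3) = 6.062500, coefficient = 1

I ≈ (0.750000/2) × 16.687500 = 6.257812
Exact value: 6.046875
Error: 0.210938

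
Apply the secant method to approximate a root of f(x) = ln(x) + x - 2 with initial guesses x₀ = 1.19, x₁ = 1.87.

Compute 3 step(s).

f(x) = ln(x) + x - 2
x₀ = 1.19, x₁ = 1.87

Secant formula: x_{n+1} = x_n - f(x_n)(x_n - x_{n-1})/(f(x_n) - f(x_{n-1}))

Iteration 1:
  f(1.190000) = -0.636047
  f(1.870000) = 0.495938
  x_2 = 1.870000 - 0.495938×(1.870000 - 1.190000)/(0.495938 - (-0.636047))
       = 1.572083
Iteration 2:
  f(1.870000) = 0.495938
  f(1.572083) = 0.024484
  x_3 = 1.572083 - 0.024484×(1.572083 - 1.870000)/(0.024484 - 0.495938)
       = 1.556611
Iteration 3:
  f(1.572083) = 0.024484
  f(1.556611) = -0.000878
  x_4 = 1.556611 - (-0.000878)×(1.556611 - 1.572083)/(-0.000878 - 0.024484)
       = 1.557147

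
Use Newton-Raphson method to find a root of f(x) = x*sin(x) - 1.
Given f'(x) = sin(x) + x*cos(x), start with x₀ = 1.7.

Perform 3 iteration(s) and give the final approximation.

f(x) = x*sin(x) - 1
f'(x) = sin(x) + x*cos(x)
x₀ = 1.7

Newton-Raphson formula: x_{n+1} = x_n - f(x_n)/f'(x_n)

Iteration 1:
  f(1.700000) = 0.685830
  f'(1.700000) = 0.772629
  x_1 = 1.700000 - 0.685830/0.772629 = 0.812342
Iteration 2:
  f(0.812342) = -0.410320
  f'(0.812342) = 1.284629
  x_2 = 0.812342 - (-0.410320)/1.284629 = 1.131750
Iteration 3:
  f(1.131750) = 0.024412
  f'(1.131750) = 1.386238
  x_3 = 1.131750 - 0.024412/1.386238 = 1.114140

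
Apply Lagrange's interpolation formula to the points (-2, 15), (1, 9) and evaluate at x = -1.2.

Lagrange interpolation formula:
P(x) = Σ yᵢ × Lᵢ(x)
where Lᵢ(x) = Π_{j≠i} (x - xⱼ)/(xᵢ - xⱼ)

L_0(-1.2) = (-1.2 - 1)/(-2 - 1) = 0.733333
L_1(-1.2) = (-1.2 - (-2))/(1 - (-2)) = 0.266667

P(-1.2) = 15×L_0(-1.2) + 9×L_1(-1.2)
P(-1.2) = 13.400000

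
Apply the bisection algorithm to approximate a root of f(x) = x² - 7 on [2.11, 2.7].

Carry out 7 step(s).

f(x) = x² - 7
Initial interval: [2.11, 2.7]

Iteration 1:
  c_1 = (2.110000 + 2.700000)/2 = 2.405000
  f(c_1) = f(2.405000) = -1.215975
  f(a) × f(c) ≥ 0, new interval: [2.405000, 2.700000]
Iteration 2:
  c_2 = (2.405000 + 2.700000)/2 = 2.552500
  f(c_2) = f(2.552500) = -0.484744
  f(a) × f(c) ≥ 0, new interval: [2.552500, 2.700000]
Iteration 3:
  c_3 = (2.552500 + 2.700000)/2 = 2.626250
  f(c_3) = f(2.626250) = -0.102811
  f(a) × f(c) ≥ 0, new interval: [2.626250, 2.700000]
Iteration 4:
  c_4 = (2.626250 + 2.700000)/2 = 2.663125
  f(c_4) = f(2.663125) = 0.092235
  f(a) × f(c) < 0, new interval: [2.626250, 2.663125]
Iteration 5:
  c_5 = (2.626250 + 2.663125)/2 = 2.644687
  f(c_5) = f(2.644687) = -0.005628
  f(a) × f(c) ≥ 0, new interval: [2.644687, 2.663125]
Iteration 6:
  c_6 = (2.644687 + 2.663125)/2 = 2.653906
  f(c_6) = f(2.653906) = 0.043218
  f(a) × f(c) < 0, new interval: [2.644687, 2.653906]
Iteration 7:
  c_7 = (2.644687 + 2.653906)/2 = 2.649297
  f(c_7) = f(2.649297) = 0.018774
  f(a) × f(c) < 0, new interval: [2.644687, 2.649297]

After 7 iteration(s), the approximation is c_7 = 2.649297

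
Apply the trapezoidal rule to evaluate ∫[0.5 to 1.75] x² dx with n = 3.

f(x) = x²
a = 0.5, b = 1.75, n = 3
h = (b - a)/n = 0.416667

Trapezoidal rule: (h/2)[f(x₀) + 2f(x₁) + 2f(x₂) + ... + f(xₙ)]

x_0 = 0.5000, f(x_0) = 0.250000, coefficient = 1
x_1 = 0.9167, f(x_1) = 0.840278, coefficient = 2
x_2 = 1.3333, f(x_2) = 1.777778, coefficient = 2
x_3 = 1.7500, f(x_3) = 3.062500, coefficient = 1

I ≈ (0.416667/2) × 8.548611 = 1.780961
Exact value: 1.744792
Error: 0.036169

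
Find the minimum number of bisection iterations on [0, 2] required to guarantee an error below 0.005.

We need (b-a)/2^n ≤ 0.005
(2 - 0)/2^n ≤ 0.005
2/2^n ≤ 0.005
2^n ≥ 400
n ≥ log₂(400) = 8.64
n ≥ 9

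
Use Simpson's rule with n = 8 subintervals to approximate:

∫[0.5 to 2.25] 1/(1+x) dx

f(x) = 1/(1+x)
a = 0.5, b = 2.25, n = 8
h = (b - a)/n = 0.218750

Simpson's rule: (h/3)[f(x₀) + 4f(x₁) + 2f(x₂) + ... + f(xₙ)]

x_0 = 0.5000, f(x_0) = 0.666667, coefficient = 1
x_1 = 0.7188, f(x_1) = 0.581818, coefficient = 4
x_2 = 0.9375, f(x_2) = 0.516129, coefficient = 2
x_3 = 1.1562, f(x_3) = 0.463768, coefficient = 4
x_4 = 1.3750, f(x_4) = 0.421053, coefficient = 2
x_5 = 1.5938, f(x_5) = 0.385542, coefficient = 4
x_6 = 1.8125, f(x_6) = 0.355556, coefficient = 2
x_7 = 2.0312, f(x_7) = 0.329897, coefficient = 4
x_8 = 2.2500, f(x_8) = 0.307692, coefficient = 1

I ≈ (0.218750/3) × 10.603935 = 0.773204
Exact value: 0.773190
Error: 0.000014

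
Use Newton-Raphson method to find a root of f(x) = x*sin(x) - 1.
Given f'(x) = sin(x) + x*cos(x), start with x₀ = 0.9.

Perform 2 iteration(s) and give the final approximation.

f(x) = x*sin(x) - 1
f'(x) = sin(x) + x*cos(x)
x₀ = 0.9

Newton-Raphson formula: x_{n+1} = x_n - f(x_n)/f'(x_n)

Iteration 1:
  f(0.900000) = -0.295006
  f'(0.900000) = 1.342776
  x_1 = 0.900000 - (-0.295006)/1.342776 = 1.119698
Iteration 2:
  f(1.119698) = 0.007694
  f'(1.119698) = 1.388106
  x_2 = 1.119698 - 0.007694/1.388106 = 1.114156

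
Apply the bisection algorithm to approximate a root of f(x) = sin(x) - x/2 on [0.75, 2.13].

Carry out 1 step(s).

f(x) = sin(x) - x/2
Initial interval: [0.75, 2.13]

Iteration 1:
  c_1 = (0.750000 + 2.130000)/2 = 1.440000
  f(c_1) = f(1.440000) = 0.271458
  f(a) × f(c) ≥ 0, new interval: [1.440000, 2.130000]

After 1 iteration(s), the approximation is c_1 = 1.440000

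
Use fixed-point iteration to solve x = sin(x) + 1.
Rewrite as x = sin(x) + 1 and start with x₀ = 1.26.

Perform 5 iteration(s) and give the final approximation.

Equation: x = sin(x) + 1
Fixed-point form: x = sin(x) + 1
x₀ = 1.26

x_1 = g(1.260000) = 1.952090
x_2 = g(1.952090) = 1.928184
x_3 = g(1.928184) = 1.936814
x_4 = g(1.936814) = 1.933760
x_5 = g(1.933760) = 1.934849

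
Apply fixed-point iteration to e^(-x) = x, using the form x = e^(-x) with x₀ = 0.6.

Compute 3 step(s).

Equation: e^(-x) = x
Fixed-point form: x = e^(-x)
x₀ = 0.6

x_1 = g(0.600000) = 0.548812
x_2 = g(0.548812) = 0.577636
x_3 = g(0.577636) = 0.561224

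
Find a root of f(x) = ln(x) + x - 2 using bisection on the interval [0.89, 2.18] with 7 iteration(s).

f(x) = ln(x) + x - 2
Initial interval: [0.89, 2.18]

Iteration 1:
  c_1 = (0.890000 + 2.180000)/2 = 1.535000
  f(c_1) = f(1.535000) = -0.036470
  f(a) × f(c) ≥ 0, new interval: [1.535000, 2.180000]
Iteration 2:
  c_2 = (1.535000 + 2.180000)/2 = 1.857500
  f(c_2) = f(1.857500) = 0.476731
  f(a) × f(c) < 0, new interval: [1.535000, 1.857500]
Iteration 3:
  c_3 = (1.535000 + 1.857500)/2 = 1.696250
  f(c_3) = f(1.696250) = 0.224670
  f(a) × f(c) < 0, new interval: [1.535000, 1.696250]
Iteration 4:
  c_4 = (1.535000 + 1.696250)/2 = 1.615625
  f(c_4) = f(1.615625) = 0.095347
  f(a) × f(c) < 0, new interval: [1.535000, 1.615625]
Iteration 5:
  c_5 = (1.535000 + 1.615625)/2 = 1.575313
  f(c_5) = f(1.575313) = 0.029766
  f(a) × f(c) < 0, new interval: [1.535000, 1.575313]
Iteration 6:
  c_6 = (1.535000 + 1.575313)/2 = 1.555156
  f(c_6) = f(1.555156) = -0.003268
  f(a) × f(c) ≥ 0, new interval: [1.555156, 1.575313]
Iteration 7:
  c_7 = (1.555156 + 1.575313)/2 = 1.565234
  f(c_7) = f(1.565234) = 0.013270
  f(a) × f(c) < 0, new interval: [1.555156, 1.565234]

After 7 iteration(s), the approximation is c_7 = 1.565234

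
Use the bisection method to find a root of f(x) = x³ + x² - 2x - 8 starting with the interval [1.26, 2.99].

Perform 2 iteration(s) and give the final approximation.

f(x) = x³ + x² - 2x - 8
Initial interval: [1.26, 2.99]

Iteration 1:
  c_1 = (1.260000 + 2.990000)/2 = 2.125000
  f(c_1) = f(2.125000) = 1.861328
  f(a) × f(c) < 0, new interval: [1.260000, 2.125000]
Iteration 2:
  c_2 = (1.260000 + 2.125000)/2 = 1.692500
  f(c_2) = f(1.692500) = -3.672182
  f(a) × f(c) ≥ 0, new interval: [1.692500, 2.125000]

After 2 iteration(s), the approximation is c_2 = 1.692500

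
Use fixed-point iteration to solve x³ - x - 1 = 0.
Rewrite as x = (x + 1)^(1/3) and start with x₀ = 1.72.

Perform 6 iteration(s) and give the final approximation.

Equation: x³ - x - 1 = 0
Fixed-point form: x = (x + 1)^(1/3)
x₀ = 1.72

x_1 = g(1.720000) = 1.395906
x_2 = g(1.395906) = 1.338104
x_3 = g(1.338104) = 1.327256
x_4 = g(1.327256) = 1.325200
x_5 = g(1.325200) = 1.324809
x_6 = g(1.324809) = 1.324735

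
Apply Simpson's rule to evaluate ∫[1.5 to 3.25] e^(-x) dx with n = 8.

f(x) = e^(-x)
a = 1.5, b = 3.25, n = 8
h = (b - a)/n = 0.218750

Simpson's rule: (h/3)[f(x₀) + 4f(x₁) + 2f(x₂) + ... + f(xₙ)]

x_0 = 1.5000, f(x_0) = 0.223130, coefficient = 1
x_1 = 1.7188, f(x_1) = 0.179290, coefficient = 4
x_2 = 1.9375, f(x_2) = 0.144064, coefficient = 2
x_3 = 2.1562, f(x_3) = 0.115758, coefficient = 4
x_4 = 2.3750, f(x_4) = 0.093014, coefficient = 2
x_5 = 2.5938, f(x_5) = 0.074739, coefficient = 4
x_6 = 2.8125, f(x_6) = 0.060055, coefficient = 2
x_7 = 3.0312, f(x_7) = 0.048255, coefficient = 4
x_8 = 3.2500, f(x_8) = 0.038774, coefficient = 1

I ≈ (0.218750/3) × 2.528342 = 0.184358
Exact value: 0.184356
Error: 0.000002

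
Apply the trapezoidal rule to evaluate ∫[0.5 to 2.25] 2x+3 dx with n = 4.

f(x) = 2x+3
a = 0.5, b = 2.25, n = 4
h = (b - a)/n = 0.437500

Trapezoidal rule: (h/2)[f(x₀) + 2f(x₁) + 2f(x₂) + ... + f(xₙ)]

x_0 = 0.5000, f(x_0) = 4.000000, coefficient = 1
x_1 = 0.9375, f(x_1) = 4.875000, coefficient = 2
x_2 = 1.3750, f(x_2) = 5.750000, coefficient = 2
x_3 = 1.8125, f(x_3) = 6.625000, coefficient = 2
x_4 = 2.2500, f(x_4) = 7.500000, coefficient = 1

I ≈ (0.437500/2) × 46.000000 = 10.062500
Exact value: 10.062500
Error: 0.000000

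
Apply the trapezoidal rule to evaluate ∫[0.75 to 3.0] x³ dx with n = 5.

f(x) = x³
a = 0.75, b = 3.0, n = 5
h = (b - a)/n = 0.450000

Trapezoidal rule: (h/2)[f(x₀) + 2f(x₁) + 2f(x₂) + ... + f(xₙ)]

x_0 = 0.7500, f(x_0) = 0.421875, coefficient = 1
x_1 = 1.2000, f(x_1) = 1.728000, coefficient = 2
x_2 = 1.6500, f(x_2) = 4.492125, coefficient = 2
x_3 = 2.1000, f(x_3) = 9.261000, coefficient = 2
x_4 = 2.5500, f(x_4) = 16.581375, coefficient = 2
x_5 = 3.0000, f(x_5) = 27.000000, coefficient = 1

I ≈ (0.450000/2) × 91.546875 = 20.598047
Exact value: 20.170898
Error: 0.427148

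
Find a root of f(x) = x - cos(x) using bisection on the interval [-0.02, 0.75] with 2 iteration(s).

f(x) = x - cos(x)
Initial interval: [-0.02, 0.75]

Iteration 1:
  c_1 = (-0.020000 + 0.750000)/2 = 0.365000
  f(c_1) = f(0.365000) = -0.569124
  f(a) × f(c) ≥ 0, new interval: [0.365000, 0.750000]
Iteration 2:
  c_2 = (0.365000 + 0.750000)/2 = 0.557500
  f(c_2) = f(0.557500) = -0.291080
  f(a) × f(c) ≥ 0, new interval: [0.557500, 0.750000]

After 2 iteration(s), the approximation is c_2 = 0.557500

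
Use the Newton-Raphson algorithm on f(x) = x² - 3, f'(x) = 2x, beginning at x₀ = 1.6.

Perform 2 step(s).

f(x) = x² - 3
f'(x) = 2x
x₀ = 1.6

Newton-Raphson formula: x_{n+1} = x_n - f(x_n)/f'(x_n)

Iteration 1:
  f(1.600000) = -0.440000
  f'(1.600000) = 3.200000
  x_1 = 1.600000 - (-0.440000)/3.200000 = 1.737500
Iteration 2:
  f(1.737500) = 0.018906
  f'(1.737500) = 3.475000
  x_2 = 1.737500 - 0.018906/3.475000 = 1.732059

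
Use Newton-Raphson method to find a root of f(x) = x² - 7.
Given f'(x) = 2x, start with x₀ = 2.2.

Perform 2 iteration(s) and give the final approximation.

f(x) = x² - 7
f'(x) = 2x
x₀ = 2.2

Newton-Raphson formula: x_{n+1} = x_n - f(x_n)/f'(x_n)

Iteration 1:
  f(2.200000) = -2.160000
  f'(2.200000) = 4.400000
  x_1 = 2.200000 - (-2.160000)/4.400000 = 2.690909
Iteration 2:
  f(2.690909) = 0.240992
  f'(2.690909) = 5.381818
  x_2 = 2.690909 - 0.240992/5.381818 = 2.646130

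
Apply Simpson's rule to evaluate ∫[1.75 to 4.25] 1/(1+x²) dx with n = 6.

f(x) = 1/(1+x²)
a = 1.75, b = 4.25, n = 6
h = (b - a)/n = 0.416667

Simpson's rule: (h/3)[f(x₀) + 4f(x₁) + 2f(x₂) + ... + f(xₙ)]

x_0 = 1.7500, f(x_0) = 0.246154, coefficient = 1
x_1 = 2.1667, f(x_1) = 0.175610, coefficient = 4
x_2 = 2.5833, f(x_2) = 0.130317, coefficient = 2
x_3 = 3.0000, f(x_3) = 0.100000, coefficient = 4
x_4 = 3.4167, f(x_4) = 0.078904, coefficient = 2
x_5 = 3.8333, f(x_5) = 0.063717, coefficient = 4
x_6 = 4.2500, f(x_6) = 0.052459, coefficient = 1

I ≈ (0.416667/3) × 2.074361 = 0.288106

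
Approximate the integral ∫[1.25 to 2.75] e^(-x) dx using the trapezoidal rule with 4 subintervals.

f(x) = e^(-x)
a = 1.25, b = 2.75, n = 4
h = (b - a)/n = 0.375000

Trapezoidal rule: (h/2)[f(x₀) + 2f(x₁) + 2f(x₂) + ... + f(xₙ)]

x_0 = 1.2500, f(x_0) = 0.286505, coefficient = 1
x_1 = 1.6250, f(x_1) = 0.196912, coefficient = 2
x_2 = 2.0000, f(x_2) = 0.135335, coefficient = 2
x_3 = 2.3750, f(x_3) = 0.093014, coefficient = 2
x_4 = 2.7500, f(x_4) = 0.063928, coefficient = 1

I ≈ (0.375000/2) × 1.200956 = 0.225179
Exact value: 0.222577
Error: 0.002602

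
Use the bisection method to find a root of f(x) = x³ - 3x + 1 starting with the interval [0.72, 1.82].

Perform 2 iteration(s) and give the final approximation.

f(x) = x³ - 3x + 1
Initial interval: [0.72, 1.82]

Iteration 1:
  c_1 = (0.720000 + 1.820000)/2 = 1.270000
  f(c_1) = f(1.270000) = -0.761617
  f(a) × f(c) ≥ 0, new interval: [1.270000, 1.820000]
Iteration 2:
  c_2 = (1.270000 + 1.820000)/2 = 1.545000
  f(c_2) = f(1.545000) = 0.052954
  f(a) × f(c) < 0, new interval: [1.270000, 1.545000]

After 2 iteration(s), the approximation is c_2 = 1.545000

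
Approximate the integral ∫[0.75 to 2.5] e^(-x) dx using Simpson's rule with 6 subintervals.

f(x) = e^(-x)
a = 0.75, b = 2.5, n = 6
h = (b - a)/n = 0.291667

Simpson's rule: (h/3)[f(x₀) + 4f(x₁) + 2f(x₂) + ... + f(xₙ)]

x_0 = 0.7500, f(x_0) = 0.472367, coefficient = 1
x_1 = 1.0417, f(x_1) = 0.352866, coefficient = 4
x_2 = 1.3333, f(x_2) = 0.263597, coefficient = 2
x_3 = 1.6250, f(x_3) = 0.196912, coefficient = 4
x_4 = 1.9167, f(x_4) = 0.147096, coefficient = 2
x_5 = 2.2083, f(x_5) = 0.109884, coefficient = 4
x_6 = 2.5000, f(x_6) = 0.082085, coefficient = 1

I ≈ (0.291667/3) × 4.014484 = 0.390297
Exact value: 0.390282
Error: 0.000016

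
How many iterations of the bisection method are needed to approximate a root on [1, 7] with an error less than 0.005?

We need (b-a)/2^n ≤ 0.005
(7 - 1)/2^n ≤ 0.005
6/2^n ≤ 0.005
2^n ≥ 1200
n ≥ log₂(1200) = 10.23
n ≥ 11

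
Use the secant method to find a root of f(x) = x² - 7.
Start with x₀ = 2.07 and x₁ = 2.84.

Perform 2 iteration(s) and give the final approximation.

f(x) = x² - 7
x₀ = 2.07, x₁ = 2.84

Secant formula: x_{n+1} = x_n - f(x_n)(x_n - x_{n-1})/(f(x_n) - f(x_{n-1}))

Iteration 1:
  f(2.070000) = -2.715100
  f(2.840000) = 1.065600
  x_2 = 2.840000 - 1.065600×(2.840000 - 2.070000)/(1.065600 - (-2.715100))
       = 2.622974
Iteration 2:
  f(2.840000) = 1.065600
  f(2.622974) = -0.120010
  x_3 = 2.622974 - (-0.120010)×(2.622974 - 2.840000)/(-0.120010 - 1.065600)
       = 2.644941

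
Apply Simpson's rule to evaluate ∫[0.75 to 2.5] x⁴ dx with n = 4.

f(x) = x⁴
a = 0.75, b = 2.5, n = 4
h = (b - a)/n = 0.437500

Simpson's rule: (h/3)[f(x₀) + 4f(x₁) + 2f(x₂) + ... + f(xₙ)]

x_0 = 0.7500, f(x_0) = 0.316406, coefficient = 1
x_1 = 1.1875, f(x_1) = 1.988541, coefficient = 4
x_2 = 1.6250, f(x_2) = 6.972900, coefficient = 2
x_3 = 2.0625, f(x_3) = 18.095718, coefficient = 4
x_4 = 2.5000, f(x_4) = 39.062500, coefficient = 1

I ≈ (0.437500/3) × 133.661743 = 19.492338
Exact value: 19.483789
Error: 0.008548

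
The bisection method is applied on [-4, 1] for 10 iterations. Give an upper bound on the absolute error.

Bisection error bound: |error| ≤ (b-a)/2^n
|error| ≤ (1 - (-4))/2^10 = 5/2^10
|error| ≤ 0.0048828125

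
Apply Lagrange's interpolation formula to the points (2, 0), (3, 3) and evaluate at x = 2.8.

Lagrange interpolation formula:
P(x) = Σ yᵢ × Lᵢ(x)
where Lᵢ(x) = Π_{j≠i} (x - xⱼ)/(xᵢ - xⱼ)

L_0(2.8) = (2.8 - 3)/(2 - 3) = 0.200000
L_1(2.8) = (2.8 - 2)/(3 - 2) = 0.800000

P(2.8) = 0×L_0(2.8) + 3×L_1(2.8)
P(2.8) = 2.400000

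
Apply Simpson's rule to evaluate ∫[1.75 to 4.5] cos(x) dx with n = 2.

f(x) = cos(x)
a = 1.75, b = 4.5, n = 2
h = (b - a)/n = 1.375000

Simpson's rule: (h/3)[f(x₀) + 4f(x₁) + 2f(x₂) + ... + f(xₙ)]

x_0 = 1.7500, f(x_0) = -0.178246, coefficient = 1
x_1 = 3.1250, f(x_1) = -0.999862, coefficient = 4
x_2 = 4.5000, f(x_2) = -0.210796, coefficient = 1

I ≈ (1.375000/3) × -4.388491 = -2.011392
Exact value: -1.961516
Error: 0.049876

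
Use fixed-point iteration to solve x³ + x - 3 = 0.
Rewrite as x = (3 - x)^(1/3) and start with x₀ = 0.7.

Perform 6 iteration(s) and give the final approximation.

Equation: x³ + x - 3 = 0
Fixed-point form: x = (3 - x)^(1/3)
x₀ = 0.7

x_1 = g(0.700000) = 1.320006
x_2 = g(1.320006) = 1.188783
x_3 = g(1.188783) = 1.218962
x_4 = g(1.218962) = 1.212154
x_5 = g(1.212154) = 1.213696
x_6 = g(1.213696) = 1.213347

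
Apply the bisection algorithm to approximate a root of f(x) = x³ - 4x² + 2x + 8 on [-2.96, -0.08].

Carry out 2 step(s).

f(x) = x³ - 4x² + 2x + 8
Initial interval: [-2.96, -0.08]

Iteration 1:
  c_1 = (-2.960000 + (-0.080000))/2 = -1.520000
  f(c_1) = f(-1.520000) = -7.793408
  f(a) × f(c) ≥ 0, new interval: [-1.520000, -0.080000]
Iteration 2:
  c_2 = (-1.520000 + (-0.080000))/2 = -0.800000
  f(c_2) = f(-0.800000) = 3.328000
  f(a) × f(c) < 0, new interval: [-1.520000, -0.800000]

After 2 iteration(s), the approximation is c_2 = -0.800000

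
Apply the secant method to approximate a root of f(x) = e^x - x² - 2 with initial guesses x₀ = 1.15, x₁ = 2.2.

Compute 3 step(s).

f(x) = e^x - x² - 2
x₀ = 1.15, x₁ = 2.2

Secant formula: x_{n+1} = x_n - f(x_n)(x_n - x_{n-1})/(f(x_n) - f(x_{n-1}))

Iteration 1:
  f(1.150000) = -0.164307
  f(2.200000) = 2.185013
  x_2 = 2.200000 - 2.185013×(2.200000 - 1.150000)/(2.185013 - (-0.164307))
       = 1.223435
Iteration 2:
  f(2.200000) = 2.185013
  f(1.223435) = -0.097950
  x_3 = 1.223435 - (-0.097950)×(1.223435 - 2.200000)/(-0.097950 - 2.185013)
       = 1.265334
Iteration 3:
  f(1.223435) = -0.097950
  f(1.265334) = -0.056793
  x_4 = 1.265334 - (-0.056793)×(1.265334 - 1.223435)/(-0.056793 - (-0.097950))
       = 1.323152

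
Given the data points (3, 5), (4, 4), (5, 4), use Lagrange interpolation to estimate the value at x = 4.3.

Lagrange interpolation formula:
P(x) = Σ yᵢ × Lᵢ(x)
where Lᵢ(x) = Π_{j≠i} (x - xⱼ)/(xᵢ - xⱼ)

L_0(4.3) = (4.3 - 4)/(3 - 4) × (4.3 - 5)/(3 - 5) = -0.105000
L_1(4.3) = (4.3 - 3)/(4 - 3) × (4.3 - 5)/(4 - 5) = 0.910000
L_2(4.3) = (4.3 - 3)/(5 - 3) × (4.3 - 4)/(5 - 4) = 0.195000

P(4.3) = 5×L_0(4.3) + 4×L_1(4.3) + 4×L_2(4.3)
P(4.3) = 3.895000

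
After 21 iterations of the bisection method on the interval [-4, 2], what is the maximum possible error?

Bisection error bound: |error| ≤ (b-a)/2^n
|error| ≤ (2 - (-4))/2^21 = 6/2^21
|error| ≤ 0.0000028610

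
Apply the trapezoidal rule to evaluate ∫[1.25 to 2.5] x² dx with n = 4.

f(x) = x²
a = 1.25, b = 2.5, n = 4
h = (b - a)/n = 0.312500

Trapezoidal rule: (h/2)[f(x₀) + 2f(x₁) + 2f(x₂) + ... + f(xₙ)]

x_0 = 1.2500, f(x_0) = 1.562500, coefficient = 1
x_1 = 1.5625, f(x_1) = 2.441406, coefficient = 2
x_2 = 1.8750, f(x_2) = 3.515625, coefficient = 2
x_3 = 2.1875, f(x_3) = 4.785156, coefficient = 2
x_4 = 2.5000, f(x_4) = 6.250000, coefficient = 1

I ≈ (0.312500/2) × 29.296875 = 4.577637
Exact value: 4.557292
Error: 0.020345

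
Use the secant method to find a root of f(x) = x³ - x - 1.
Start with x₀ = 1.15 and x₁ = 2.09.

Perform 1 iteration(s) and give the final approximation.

f(x) = x³ - x - 1
x₀ = 1.15, x₁ = 2.09

Secant formula: x_{n+1} = x_n - f(x_n)(x_n - x_{n-1})/(f(x_n) - f(x_{n-1}))

Iteration 1:
  f(1.150000) = -0.629125
  f(2.090000) = 6.039329
  x_2 = 2.090000 - 6.039329×(2.090000 - 1.150000)/(6.039329 - (-0.629125))
       = 1.238683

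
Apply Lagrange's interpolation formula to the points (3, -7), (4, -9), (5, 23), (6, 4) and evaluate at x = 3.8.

Lagrange interpolation formula:
P(x) = Σ yᵢ × Lᵢ(x)
where Lᵢ(x) = Π_{j≠i} (x - xⱼ)/(xᵢ - xⱼ)

L_0(3.8) = (3.8 - 4)/(3 - 4) × (3.8 - 5)/(3 - 5) × (3.8 - 6)/(3 - 6) = 0.088000
L_1(3.8) = (3.8 - 3)/(4 - 3) × (3.8 - 5)/(4 - 5) × (3.8 - 6)/(4 - 6) = 1.056000
L_2(3.8) = (3.8 - 3)/(5 - 3) × (3.8 - 4)/(5 - 4) × (3.8 - 6)/(5 - 6) = -0.176000
L_3(3.8) = (3.8 - 3)/(6 - 3) × (3.8 - 4)/(6 - 4) × (3.8 - 5)/(6 - 5) = 0.032000

P(3.8) = (-7)×L_0(3.8) + (-9)×L_1(3.8) + 23×L_2(3.8) + 4×L_3(3.8)
P(3.8) = -14.040000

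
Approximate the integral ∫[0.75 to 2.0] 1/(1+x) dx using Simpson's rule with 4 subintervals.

f(x) = 1/(1+x)
a = 0.75, b = 2.0, n = 4
h = (b - a)/n = 0.312500

Simpson's rule: (h/3)[f(x₀) + 4f(x₁) + 2f(x₂) + ... + f(xₙ)]

x_0 = 0.7500, f(x_0) = 0.571429, coefficient = 1
x_1 = 1.0625, f(x_1) = 0.484848, coefficient = 4
x_2 = 1.3750, f(x_2) = 0.421053, coefficient = 2
x_3 = 1.6875, f(x_3) = 0.372093, coefficient = 4
x_4 = 2.0000, f(x_4) = 0.333333, coefficient = 1

I ≈ (0.312500/3) × 5.174633 = 0.539024
Exact value: 0.538997
Error: 0.000028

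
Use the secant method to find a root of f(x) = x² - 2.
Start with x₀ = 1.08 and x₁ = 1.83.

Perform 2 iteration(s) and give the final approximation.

f(x) = x² - 2
x₀ = 1.08, x₁ = 1.83

Secant formula: x_{n+1} = x_n - f(x_n)(x_n - x_{n-1})/(f(x_n) - f(x_{n-1}))

Iteration 1:
  f(1.080000) = -0.833600
  f(1.830000) = 1.348900
  x_2 = 1.830000 - 1.348900×(1.830000 - 1.080000)/(1.348900 - (-0.833600))
       = 1.366460
Iteration 2:
  f(1.830000) = 1.348900
  f(1.366460) = -0.132786
  x_3 = 1.366460 - (-0.132786)×(1.366460 - 1.830000)/(-0.132786 - 1.348900)
       = 1.408002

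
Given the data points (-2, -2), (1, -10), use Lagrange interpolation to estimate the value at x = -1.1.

Lagrange interpolation formula:
P(x) = Σ yᵢ × Lᵢ(x)
where Lᵢ(x) = Π_{j≠i} (x - xⱼ)/(xᵢ - xⱼ)

L_0(-1.1) = (-1.1 - 1)/(-2 - 1) = 0.700000
L_1(-1.1) = (-1.1 - (-2))/(1 - (-2)) = 0.300000

P(-1.1) = (-2)×L_0(-1.1) + (-10)×L_1(-1.1)
P(-1.1) = -4.400000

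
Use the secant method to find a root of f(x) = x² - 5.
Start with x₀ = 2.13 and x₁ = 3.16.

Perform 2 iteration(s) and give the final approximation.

f(x) = x² - 5
x₀ = 2.13, x₁ = 3.16

Secant formula: x_{n+1} = x_n - f(x_n)(x_n - x_{n-1})/(f(x_n) - f(x_{n-1}))

Iteration 1:
  f(2.130000) = -0.463100
  f(3.160000) = 4.985600
  x_2 = 3.160000 - 4.985600×(3.160000 - 2.130000)/(4.985600 - (-0.463100))
       = 2.217543
Iteration 2:
  f(3.160000) = 4.985600
  f(2.217543) = -0.082505
  x_3 = 2.217543 - (-0.082505)×(2.217543 - 3.160000)/(-0.082505 - 4.985600)
       = 2.232885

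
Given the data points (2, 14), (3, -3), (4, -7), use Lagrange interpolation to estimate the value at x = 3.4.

Lagrange interpolation formula:
P(x) = Σ yᵢ × Lᵢ(x)
where Lᵢ(x) = Π_{j≠i} (x - xⱼ)/(xᵢ - xⱼ)

L_0(3.4) = (3.4 - 3)/(2 - 3) × (3.4 - 4)/(2 - 4) = -0.120000
L_1(3.4) = (3.4 - 2)/(3 - 2) × (3.4 - 4)/(3 - 4) = 0.840000
L_2(3.4) = (3.4 - 2)/(4 - 2) × (3.4 - 3)/(4 - 3) = 0.280000

P(3.4) = 14×L_0(3.4) + (-3)×L_1(3.4) + (-7)×L_2(3.4)
P(3.4) = -6.160000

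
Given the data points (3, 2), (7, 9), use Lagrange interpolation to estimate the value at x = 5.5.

Lagrange interpolation formula:
P(x) = Σ yᵢ × Lᵢ(x)
where Lᵢ(x) = Π_{j≠i} (x - xⱼ)/(xᵢ - xⱼ)

L_0(5.5) = (5.5 - 7)/(3 - 7) = 0.375000
L_1(5.5) = (5.5 - 3)/(7 - 3) = 0.625000

P(5.5) = 2×L_0(5.5) + 9×L_1(5.5)
P(5.5) = 6.375000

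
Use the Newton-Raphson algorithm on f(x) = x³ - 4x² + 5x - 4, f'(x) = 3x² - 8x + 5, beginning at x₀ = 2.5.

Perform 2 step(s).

f(x) = x³ - 4x² + 5x - 4
f'(x) = 3x² - 8x + 5
x₀ = 2.5

Newton-Raphson formula: x_{n+1} = x_n - f(x_n)/f'(x_n)

Iteration 1:
  f(2.500000) = -0.875000
  f'(2.500000) = 3.750000
  x_1 = 2.500000 - (-0.875000)/3.750000 = 2.733333
Iteration 2:
  f(2.733333) = 0.203259
  f'(2.733333) = 5.546667
  x_2 = 2.733333 - 0.203259/5.546667 = 2.696688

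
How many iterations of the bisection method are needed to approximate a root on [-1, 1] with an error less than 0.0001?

We need (b-a)/2^n ≤ 0.0001
(1 - (-1))/2^n ≤ 0.0001
2/2^n ≤ 0.0001
2^n ≥ 20000
n ≥ log₂(20000) = 14.29
n ≥ 15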